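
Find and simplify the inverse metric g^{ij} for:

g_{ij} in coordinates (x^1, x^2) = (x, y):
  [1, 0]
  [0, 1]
The metric is diagonal, so g^{ij} is diagonal with entries 1/g_{ii}: diag(1, 1).
g^{ij}:
  [1, 0]
  [0, 1]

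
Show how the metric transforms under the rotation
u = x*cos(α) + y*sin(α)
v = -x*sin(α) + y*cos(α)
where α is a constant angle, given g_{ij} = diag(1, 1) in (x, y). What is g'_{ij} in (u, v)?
Invert the transformation: x = u*cos(α) - v*sin(α), y = u*sin(α) + v*cos(α)
g'_{ij} = (∂x^k/∂x'^i)(∂x^l/∂x'^j) g_{kl}; with g_{kl} = δ_{kl} this is Σ_k (∂x^k/∂x'^i)(∂x^k/∂x'^j).
Jacobian: ∂x/∂u = cos(α), ∂x/∂v = -sin(α), ∂y/∂u = sin(α), ∂y/∂v = cos(α)
g'_{uu} = (cos(α))(cos(α)) + (sin(α))(sin(α)) = 1
g'_{uv} = (cos(α))(-sin(α)) + (sin(α))(cos(α)) = 0
g'_{vv} = (-sin(α))(-sin(α)) + (cos(α))(cos(α)) = 1
g'_{ij} = diag(1, 1)
The Euclidean metric is invariant under rotations.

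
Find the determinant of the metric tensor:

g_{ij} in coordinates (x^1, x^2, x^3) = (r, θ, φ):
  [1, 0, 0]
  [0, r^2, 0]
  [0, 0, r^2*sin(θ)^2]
Diagonal metric: det(g) = g_{11}·g_{22}·g_{33}
= (1)·(r^2)·(r^2*sin(θ)^2)
det(g) = r^4*sin(θ)^2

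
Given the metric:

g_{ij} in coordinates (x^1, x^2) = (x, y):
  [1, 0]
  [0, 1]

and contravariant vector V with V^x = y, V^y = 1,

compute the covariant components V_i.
V_i = g_{ij} V^j:
V_x = (1)(y) + (0)(1) = y
V_y = (0)(y) + (1)(1) = 1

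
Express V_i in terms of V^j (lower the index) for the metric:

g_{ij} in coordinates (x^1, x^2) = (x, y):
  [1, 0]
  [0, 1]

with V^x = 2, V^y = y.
V_i = g_{ij} V^j:
V_x = (1)(2) + (0)(y) = 2
V_y = (0)(2) + (1)(y) = y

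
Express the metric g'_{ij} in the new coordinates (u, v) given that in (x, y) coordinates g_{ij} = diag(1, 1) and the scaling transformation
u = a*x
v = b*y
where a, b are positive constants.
Invert the transformation: x = u/a, y = v/b
g'_{ij} = (∂x^k/∂x'^i)(∂x^l/∂x'^j) g_{kl}; with g_{kl} = δ_{kl} this is Σ_k (∂x^k/∂x'^i)(∂x^k/∂x'^j).
Jacobian: ∂x/∂u = 1/a, ∂x/∂v = 0, ∂y/∂u = 0, ∂y/∂v = 1/b
g'_{uu} = (1/a)(1/a) + (0)(0) = 1/a^2
g'_{uv} = (1/a)(0) + (0)(1/b) = 0
g'_{vv} = (0)(0) + (1/b)(1/b) = 1/b^2
g'_{ij} = diag(1/a^2, 1/b^2)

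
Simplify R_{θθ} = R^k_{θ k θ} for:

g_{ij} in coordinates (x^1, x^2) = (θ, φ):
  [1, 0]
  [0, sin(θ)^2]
Non-zero Christoffel symbols (Γ^k_{ij} = Γ^k_{ji}):
Γ^θ_{φ φ} = -sin(2*θ)/2
Γ^φ_{θ φ} = 1/tan(θ)
R^θ_{θ θ θ} = 0 (a repeated index in an antisymmetric pair)
R^φ_{θ φ θ} = ∂_φ Γ^φ_{θ θ} - ∂_θ Γ^φ_{θ φ} + Γ^φ_{φ m} Γ^m_{θ θ} - Γ^φ_{θ m} Γ^m_{θ φ}
  = (0) - (-1/sin(θ)^2) + (0) - (1/tan(θ)^2) = 1
R_{θθ} = R^θ_{θ θ θ} + R^φ_{θ φ θ} = (0) + (1) = 1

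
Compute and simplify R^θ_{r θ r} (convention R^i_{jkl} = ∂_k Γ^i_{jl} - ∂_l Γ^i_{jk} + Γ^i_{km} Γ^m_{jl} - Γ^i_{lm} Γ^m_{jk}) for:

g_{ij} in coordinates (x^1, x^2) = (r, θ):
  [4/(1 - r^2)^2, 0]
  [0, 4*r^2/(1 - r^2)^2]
Non-zero Christoffel symbols (Γ^k_{ij} = Γ^k_{ji}):
Γ^r_{r r} = 2*r/(1 - r^2)
Γ^r_{θ θ} = (r^3 + r)/(r^2 - 1)
Γ^θ_{r θ} = (-r^2 - 1)/(r^3 - r)
R^θ_{r θ r} = ∂_θ Γ^θ_{r r} - ∂_r Γ^θ_{r θ} + Γ^θ_{θ m} Γ^m_{r r} - Γ^θ_{r m} Γ^m_{r θ}
  = (0) - ((r^4 + 4*r^2 - 1)/(r^3 - r)^2) + (2*(r^2 + 1)/(r^2 - 1)^2) - ((r^2 + 1)^2/(r^3 - r)^2) = -4/(r^2 - 1)^2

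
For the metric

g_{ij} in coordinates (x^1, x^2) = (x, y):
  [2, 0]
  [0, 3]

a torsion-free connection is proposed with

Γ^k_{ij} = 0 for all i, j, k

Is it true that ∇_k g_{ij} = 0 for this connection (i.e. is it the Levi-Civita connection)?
Using ∇_k g_{ij} = ∂_k g_{ij} - Γ^m_{ki} g_{mj} - Γ^m_{kj} g_{im}:
e.g. ∇_y g_{yy} = (0) - (0) - (0) = 0
Every component ∇_k g_{ij} vanishes: the connection is metric compatible.
Yes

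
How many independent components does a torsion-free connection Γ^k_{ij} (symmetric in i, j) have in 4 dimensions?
Γ^k_{ij} has n choices for the upper index and n(n+1)/2 independent symmetric lower index pairs.
Total = 4 × 4×5/2 = 4 × 10 = 40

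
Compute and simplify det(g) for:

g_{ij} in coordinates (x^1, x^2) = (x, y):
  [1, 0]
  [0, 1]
For a 2×2 metric: det(g) = g_{11}·g_{22} - g_{12}·g_{21}
= (1)·(1) - (0)·(0)
= 1 - 0
det(g) = 1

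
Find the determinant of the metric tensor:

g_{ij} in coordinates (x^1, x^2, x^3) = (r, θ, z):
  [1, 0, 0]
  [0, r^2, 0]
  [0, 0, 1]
Diagonal metric: det(g) = g_{11}·g_{22}·g_{33}
= (1)·(r^2)·(1)
det(g) = r^2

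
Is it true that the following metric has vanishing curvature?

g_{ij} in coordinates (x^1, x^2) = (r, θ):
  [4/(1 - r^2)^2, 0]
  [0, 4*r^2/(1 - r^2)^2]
Non-zero Christoffel symbols:
Γ^r_{r r} = 2*r/(1 - r^2)
Γ^r_{θ θ} = (r^3 + r)/(r^2 - 1)
Γ^θ_{r θ} = (-r^2 - 1)/(r^3 - r)
Ricci tensor: R_{rr} = -4/(r^2 - 1)^2, R_{rθ} = 0, R_{θθ} = -4*r^2/(r^2 - 1)^2
The Ricci tensor is non-zero, so the Riemann tensor is non-zero: not flat.
No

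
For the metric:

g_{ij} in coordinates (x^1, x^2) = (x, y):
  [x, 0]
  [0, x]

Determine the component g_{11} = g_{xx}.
With x^1 = x, x^2 = y, g_{11} = g_{xx} is the row-1, column-1 entry of the matrix.
g_{11} = x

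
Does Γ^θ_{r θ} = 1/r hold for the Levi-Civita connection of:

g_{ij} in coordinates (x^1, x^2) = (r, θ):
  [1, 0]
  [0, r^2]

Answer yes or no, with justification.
Γ^θ_{r θ} = (1/2) g^{θθ} (∂_r g_{θθ} + ∂_θ g_{θr} - ∂_θ g_{rθ}) = (1/2)(1/r^2)((2*r) + (0) - (0)) = 1/r
This equals the proposed value 1/r.
Yes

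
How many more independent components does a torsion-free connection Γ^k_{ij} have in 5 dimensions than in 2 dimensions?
Independent components in n dimensions: n × n(n+1)/2 = n^2(n+1)/2.
5D: 5 × 15 = 75
2D: 2 × 3 = 6
Difference = 75 - 6 = 69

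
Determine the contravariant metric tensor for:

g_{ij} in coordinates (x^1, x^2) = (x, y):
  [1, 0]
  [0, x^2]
The metric is diagonal, so g^{ij} is diagonal with entries 1/g_{ii}: diag(1, 1/(x^2)).
g^{ij}:
  [1, 0]
  [0, 1/x^2]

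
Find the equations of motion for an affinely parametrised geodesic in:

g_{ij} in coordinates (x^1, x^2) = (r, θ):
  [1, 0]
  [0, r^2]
Geodesic equation: d^2x^k/dλ^2 + Γ^k_{ij} (dx^i/dλ)(dx^j/dλ) = 0.
Non-zero Christoffel symbols:
Γ^r_{θ θ} = -r
Γ^θ_{r θ} = 1/r
Substituting (the symmetric pair Γ^k_{ij}, Γ^k_{ji} combines into a factor 2):
d^2r/dλ^2 - r (dθ/dλ)^2 = 0
d^2θ/dλ^2 + (2/r) (dr/dλ)(dθ/dλ) = 0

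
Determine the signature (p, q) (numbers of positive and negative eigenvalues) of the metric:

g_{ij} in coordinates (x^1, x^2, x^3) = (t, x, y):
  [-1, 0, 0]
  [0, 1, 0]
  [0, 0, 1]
The metric is diagonal, so its eigenvalues are the diagonal entries: -1, 1, 1 (at a generic point, where coordinate-dependent entries are positive).
2 positive, 1 negative.
(2, 1) - Lorentzian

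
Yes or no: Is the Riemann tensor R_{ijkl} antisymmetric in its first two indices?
R_{ijkl} = -R_{jikl} (follows from metric compatibility).
Yes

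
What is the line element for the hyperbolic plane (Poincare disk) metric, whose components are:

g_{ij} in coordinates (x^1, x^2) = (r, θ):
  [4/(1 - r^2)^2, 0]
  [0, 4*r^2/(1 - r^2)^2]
ds^2 = g_{ij} dx^i dx^j; only the non-zero components contribute.
ds^2 = (4/(1 - r^2)^2) dr^2 + (4*r^2/(1 - r^2)^2) dθ^2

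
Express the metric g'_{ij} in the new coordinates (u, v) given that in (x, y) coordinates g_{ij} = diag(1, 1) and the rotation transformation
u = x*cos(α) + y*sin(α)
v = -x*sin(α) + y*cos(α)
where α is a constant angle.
Invert the transformation: x = u*cos(α) - v*sin(α), y = u*sin(α) + v*cos(α)
g'_{ij} = (∂x^k/∂x'^i)(∂x^l/∂x'^j) g_{kl}; with g_{kl} = δ_{kl} this is Σ_k (∂x^k/∂x'^i)(∂x^k/∂x'^j).
Jacobian: ∂x/∂u = cos(α), ∂x/∂v = -sin(α), ∂y/∂u = sin(α), ∂y/∂v = cos(α)
g'_{uu} = (cos(α))(cos(α)) + (sin(α))(sin(α)) = 1
g'_{uv} = (cos(α))(-sin(α)) + (sin(α))(cos(α)) = 0
g'_{vv} = (-sin(α))(-sin(α)) + (cos(α))(cos(α)) = 1
g'_{ij} = diag(1, 1)
The Euclidean metric is invariant under rotations.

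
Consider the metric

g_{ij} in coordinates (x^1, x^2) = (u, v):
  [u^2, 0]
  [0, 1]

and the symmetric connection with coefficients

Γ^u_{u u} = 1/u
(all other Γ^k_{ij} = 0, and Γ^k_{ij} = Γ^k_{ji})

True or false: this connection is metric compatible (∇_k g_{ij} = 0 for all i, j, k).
Using ∇_k g_{ij} = ∂_k g_{ij} - Γ^m_{ki} g_{mj} - Γ^m_{kj} g_{im}:
e.g. ∇_u g_{uu} = (2*u) - (u) - (u) = 0
Every component ∇_k g_{ij} vanishes: the connection is metric compatible.
True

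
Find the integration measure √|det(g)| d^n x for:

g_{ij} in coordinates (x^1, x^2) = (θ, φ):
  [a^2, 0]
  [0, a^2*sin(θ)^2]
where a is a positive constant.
det(g) = a^4*sin(θ)^2
√|det(g)| = a^2*sin(θ) (taking 0 < θ < π so that |sin(θ)| = sin(θ))
Volume element: dV = a^2*sin(θ) dθ dφ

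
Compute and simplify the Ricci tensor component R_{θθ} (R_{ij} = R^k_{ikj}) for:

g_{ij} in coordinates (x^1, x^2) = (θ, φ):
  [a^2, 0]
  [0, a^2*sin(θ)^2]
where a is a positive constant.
Non-zero Christoffel symbols (Γ^k_{ij} = Γ^k_{ji}):
Γ^θ_{φ φ} = -sin(2*θ)/2
Γ^φ_{θ φ} = 1/tan(θ)
R^θ_{θ θ θ} = 0 (a repeated index in an antisymmetric pair)
R^φ_{θ φ θ} = ∂_φ Γ^φ_{θ θ} - ∂_θ Γ^φ_{θ φ} + Γ^φ_{φ m} Γ^m_{θ θ} - Γ^φ_{θ m} Γ^m_{θ φ}
  = (0) - (-1/sin(θ)^2) + (0) - (1/tan(θ)^2) = 1
R_{θθ} = R^θ_{θ θ θ} + R^φ_{θ φ θ} = (0) + (1) = 1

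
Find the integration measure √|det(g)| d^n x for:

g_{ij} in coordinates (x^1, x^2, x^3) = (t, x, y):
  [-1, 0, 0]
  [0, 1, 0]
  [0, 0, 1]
det(g) = -1
√|det(g)| = 1
Volume element: dV = 1 dt dx dy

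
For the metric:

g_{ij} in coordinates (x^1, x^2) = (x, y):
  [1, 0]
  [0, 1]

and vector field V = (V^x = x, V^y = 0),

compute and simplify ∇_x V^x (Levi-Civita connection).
All Christoffel symbols are zero.
∇_x V^x = ∂_x V^x + Γ^x_{x j} V^j
  = (1) + (0)(x) + (0)(0)
  = 1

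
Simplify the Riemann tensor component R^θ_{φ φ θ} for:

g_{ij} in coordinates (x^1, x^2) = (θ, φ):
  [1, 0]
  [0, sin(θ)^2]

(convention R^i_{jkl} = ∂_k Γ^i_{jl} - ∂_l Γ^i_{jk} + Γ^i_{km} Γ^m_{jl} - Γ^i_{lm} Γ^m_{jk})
Non-zero Christoffel symbols (Γ^k_{ij} = Γ^k_{ji}):
Γ^θ_{φ φ} = -sin(2*θ)/2
Γ^φ_{θ φ} = 1/tan(θ)
R^θ_{φ φ θ} = ∂_φ Γ^θ_{φ θ} - ∂_θ Γ^θ_{φ φ} + Γ^θ_{φ m} Γ^m_{φ θ} - Γ^θ_{θ m} Γ^m_{φ φ}
  = (0) - (-cos(2*θ)) + (-cos(θ)^2) - (0) = -sin(θ)^2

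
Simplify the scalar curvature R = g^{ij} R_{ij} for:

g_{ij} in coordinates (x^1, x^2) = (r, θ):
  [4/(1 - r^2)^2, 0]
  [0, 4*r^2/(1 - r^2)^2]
Non-zero Christoffel symbols (Γ^k_{ij} = Γ^k_{ji}):
Γ^r_{r r} = 2*r/(1 - r^2)
Γ^r_{θ θ} = (r^3 + r)/(r^2 - 1)
Γ^θ_{r θ} = (-r^2 - 1)/(r^3 - r)
Ricci tensor (R_{ij} = R^k_{ikj}): R_{rr} = -4/(r^2 - 1)^2, R_{rθ} = 0, R_{θθ} = -4*r^2/(r^2 - 1)^2
Inverse metric: g^{rr} = (1 - r^2)^2/4, g^{θθ} = (1 - r^2)^2/(4*r^2)
R = g^{ij} R_{ij} = ((1 - r^2)^2/4)(-4/(r^2 - 1)^2) + ((1 - r^2)^2/(4*r^2))(-4*r^2/(r^2 - 1)^2) = -2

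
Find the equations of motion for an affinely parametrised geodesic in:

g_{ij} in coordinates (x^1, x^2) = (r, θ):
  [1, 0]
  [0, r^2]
Geodesic equation: d^2x^k/dλ^2 + Γ^k_{ij} (dx^i/dλ)(dx^j/dλ) = 0.
Non-zero Christoffel symbols:
Γ^r_{θ θ} = -r
Γ^θ_{r θ} = 1/r
Substituting (the symmetric pair Γ^k_{ij}, Γ^k_{ji} combines into a factor 2):
d^2r/dλ^2 - r (dθ/dλ)^2 = 0
d^2θ/dλ^2 + (2/r) (dr/dλ)(dθ/dλ) = 0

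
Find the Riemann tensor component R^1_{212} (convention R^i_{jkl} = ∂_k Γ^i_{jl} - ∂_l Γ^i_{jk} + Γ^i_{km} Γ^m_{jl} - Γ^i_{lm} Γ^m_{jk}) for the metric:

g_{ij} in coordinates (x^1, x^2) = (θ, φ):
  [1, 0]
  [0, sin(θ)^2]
Non-zero Christoffel symbols (Γ^k_{ij} = Γ^k_{ji}):
Γ^θ_{φ φ} = -sin(2*θ)/2
Γ^φ_{θ φ} = 1/tan(θ)
R^θ_{φ θ φ} = ∂_θ Γ^θ_{φ φ} - ∂_φ Γ^θ_{φ θ} + Γ^θ_{θ m} Γ^m_{φ φ} - Γ^θ_{φ m} Γ^m_{φ θ}
  = (-cos(2*θ)) - (0) + (0) - (-cos(θ)^2) = sin(θ)^2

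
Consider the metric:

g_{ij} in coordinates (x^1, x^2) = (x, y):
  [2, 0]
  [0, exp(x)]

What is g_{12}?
With x^1 = x, x^2 = y, g_{12} = g_{xy} is the row-1, column-2 entry of the matrix.
g_{12} = 0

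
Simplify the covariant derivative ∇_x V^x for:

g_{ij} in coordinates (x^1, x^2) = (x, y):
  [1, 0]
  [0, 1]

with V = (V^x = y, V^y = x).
All Christoffel symbols are zero.
∇_x V^x = ∂_x V^x + Γ^x_{x j} V^j
  = (0) + (0)(y) + (0)(x)
  = 0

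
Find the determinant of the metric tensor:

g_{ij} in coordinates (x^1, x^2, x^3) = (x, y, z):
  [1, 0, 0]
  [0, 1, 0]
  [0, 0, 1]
Diagonal metric: det(g) = g_{11}·g_{22}·g_{33}
= (1)·(1)·(1)
det(g) = 1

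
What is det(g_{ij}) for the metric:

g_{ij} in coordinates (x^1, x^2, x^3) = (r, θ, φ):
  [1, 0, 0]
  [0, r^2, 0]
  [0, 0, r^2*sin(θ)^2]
Diagonal metric: det(g) = g_{11}·g_{22}·g_{33}
= (1)·(r^2)·(r^2*sin(θ)^2)
det(g) = r^4*sin(θ)^2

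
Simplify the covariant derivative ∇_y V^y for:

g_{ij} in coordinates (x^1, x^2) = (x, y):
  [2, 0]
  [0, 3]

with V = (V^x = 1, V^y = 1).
All Christoffel symbols are zero.
∇_y V^y = ∂_y V^y + Γ^y_{y j} V^j
  = (0) + (0)(1) + (0)(1)
  = 0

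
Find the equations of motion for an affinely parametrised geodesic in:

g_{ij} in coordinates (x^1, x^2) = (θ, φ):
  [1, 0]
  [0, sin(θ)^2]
Geodesic equation: d^2x^k/dλ^2 + Γ^k_{ij} (dx^i/dλ)(dx^j/dλ) = 0.
Non-zero Christoffel symbols:
Γ^θ_{φ φ} = -sin(2*θ)/2
Γ^φ_{θ φ} = 1/tan(θ)
Substituting (the symmetric pair Γ^k_{ij}, Γ^k_{ji} combines into a factor 2):
d^2θ/dλ^2 - (sin(2*θ)/2) (dφ/dλ)^2 = 0
d^2φ/dλ^2 + (2/tan(θ)) (dθ/dλ)(dφ/dλ) = 0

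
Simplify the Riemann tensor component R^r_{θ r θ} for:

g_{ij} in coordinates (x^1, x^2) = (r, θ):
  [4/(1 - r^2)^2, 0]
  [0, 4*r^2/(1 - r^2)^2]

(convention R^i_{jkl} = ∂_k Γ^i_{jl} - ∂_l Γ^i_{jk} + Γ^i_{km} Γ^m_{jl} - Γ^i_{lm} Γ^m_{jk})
Non-zero Christoffel symbols (Γ^k_{ij} = Γ^k_{ji}):
Γ^r_{r r} = 2*r/(1 - r^2)
Γ^r_{θ θ} = (r^3 + r)/(r^2 - 1)
Γ^θ_{r θ} = (-r^2 - 1)/(r^3 - r)
R^r_{θ r θ} = ∂_r Γ^r_{θ θ} - ∂_θ Γ^r_{θ r} + Γ^r_{r m} Γ^m_{θ θ} - Γ^r_{θ m} Γ^m_{θ r}
  = ((r^4 - 4*r^2 - 1)/(r^2 - 1)^2) - (0) + (-2*r^2*(r^2 + 1)/(r^2 - 1)^2) - (-(r^2 + 1)^2/(r^2 - 1)^2) = -4*r^2/(r^2 - 1)^2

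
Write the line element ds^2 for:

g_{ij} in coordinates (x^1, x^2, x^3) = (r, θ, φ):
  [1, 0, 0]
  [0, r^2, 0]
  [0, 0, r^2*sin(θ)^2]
ds^2 = g_{ij} dx^i dx^j; only the non-zero components contribute.
ds^2 = dr^2 + r^2 dθ^2 + r^2*sin(θ)^2 dφ^2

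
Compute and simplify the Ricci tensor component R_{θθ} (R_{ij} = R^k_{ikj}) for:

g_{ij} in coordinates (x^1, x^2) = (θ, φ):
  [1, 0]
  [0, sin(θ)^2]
Non-zero Christoffel symbols (Γ^k_{ij} = Γ^k_{ji}):
Γ^θ_{φ φ} = -sin(2*θ)/2
Γ^φ_{θ φ} = 1/tan(θ)
R^θ_{θ θ θ} = 0 (a repeated index in an antisymmetric pair)
R^φ_{θ φ θ} = ∂_φ Γ^φ_{θ θ} - ∂_θ Γ^φ_{θ φ} + Γ^φ_{φ m} Γ^m_{θ θ} - Γ^φ_{θ m} Γ^m_{θ φ}
  = (0) - (-1/sin(θ)^2) + (0) - (1/tan(θ)^2) = 1
R_{θθ} = R^θ_{θ θ θ} + R^φ_{θ φ θ} = (0) + (1) = 1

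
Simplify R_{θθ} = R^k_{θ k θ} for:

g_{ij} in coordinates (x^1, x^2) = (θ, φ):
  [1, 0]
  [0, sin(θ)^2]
Non-zero Christoffel symbols (Γ^k_{ij} = Γ^k_{ji}):
Γ^θ_{φ φ} = -sin(2*θ)/2
Γ^φ_{θ φ} = 1/tan(θ)
R^θ_{θ θ θ} = 0 (a repeated index in an antisymmetric pair)
R^φ_{θ φ θ} = ∂_φ Γ^φ_{θ θ} - ∂_θ Γ^φ_{θ φ} + Γ^φ_{φ m} Γ^m_{θ θ} - Γ^φ_{θ m} Γ^m_{θ φ}
  = (0) - (-1/sin(θ)^2) + (0) - (1/tan(θ)^2) = 1
R_{θθ} = R^θ_{θ θ θ} + R^φ_{θ φ θ} = (0) + (1) = 1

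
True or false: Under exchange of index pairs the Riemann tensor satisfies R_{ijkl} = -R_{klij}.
The pair-exchange symmetry has a plus sign: R_{ijkl} = +R_{klij}.
False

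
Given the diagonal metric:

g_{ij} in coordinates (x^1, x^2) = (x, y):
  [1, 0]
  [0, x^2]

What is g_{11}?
With x^1 = x, x^2 = y, g_{11} = g_{xx} is the row-1, column-1 entry of the matrix.
g_{11} = 1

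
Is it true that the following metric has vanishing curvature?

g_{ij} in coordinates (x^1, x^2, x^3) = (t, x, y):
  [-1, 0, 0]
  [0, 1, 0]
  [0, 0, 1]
All metric components are constant, so every Christoffel symbol vanishes and R^i_{jkl} = 0.
Yes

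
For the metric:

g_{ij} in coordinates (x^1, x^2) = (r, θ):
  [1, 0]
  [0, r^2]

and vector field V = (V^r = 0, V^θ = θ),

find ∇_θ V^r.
Non-zero Christoffel symbols:
Γ^r_{θ θ} = -r
Γ^θ_{r θ} = 1/r
∇_θ V^r = ∂_θ V^r + Γ^r_{θ j} V^j
  = (0) + (0)(0) + (-r)(θ)
  = -r*θ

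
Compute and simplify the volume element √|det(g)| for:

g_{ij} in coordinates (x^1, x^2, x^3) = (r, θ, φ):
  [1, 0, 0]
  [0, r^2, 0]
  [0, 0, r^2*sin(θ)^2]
det(g) = r^4*sin(θ)^2
√|det(g)| = r^2*sin(θ) (taking 0 < θ < π so that |sin(θ)| = sin(θ))
Volume element: dV = r^2*sin(θ) dr dθ dφ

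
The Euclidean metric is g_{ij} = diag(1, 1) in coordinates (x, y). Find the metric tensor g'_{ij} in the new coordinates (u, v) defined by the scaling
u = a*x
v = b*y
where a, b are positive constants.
Invert the transformation: x = u/a, y = v/b
g'_{ij} = (∂x^k/∂x'^i)(∂x^l/∂x'^j) g_{kl}; with g_{kl} = δ_{kl} this is Σ_k (∂x^k/∂x'^i)(∂x^k/∂x'^j).
Jacobian: ∂x/∂u = 1/a, ∂x/∂v = 0, ∂y/∂u = 0, ∂y/∂v = 1/b
g'_{uu} = (1/a)(1/a) + (0)(0) = 1/a^2
g'_{uv} = (1/a)(0) + (0)(1/b) = 0
g'_{vv} = (0)(0) + (1/b)(1/b) = 1/b^2
g'_{ij} = diag(1/a^2, 1/b^2)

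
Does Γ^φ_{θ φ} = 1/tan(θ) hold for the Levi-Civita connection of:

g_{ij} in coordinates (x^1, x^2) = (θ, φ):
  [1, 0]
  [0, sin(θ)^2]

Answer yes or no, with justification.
Γ^φ_{θ φ} = (1/2) g^{φφ} (∂_θ g_{φφ} + ∂_φ g_{φθ} - ∂_φ g_{θφ}) = (1/2)(1/sin(θ)^2)((sin(2*θ)) + (0) - (0)) = 1/tan(θ)
This equals the proposed value 1/tan(θ).
Yes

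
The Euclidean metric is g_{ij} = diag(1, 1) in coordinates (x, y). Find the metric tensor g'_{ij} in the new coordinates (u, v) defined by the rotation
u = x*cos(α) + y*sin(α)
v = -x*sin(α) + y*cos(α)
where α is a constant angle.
Invert the transformation: x = u*cos(α) - v*sin(α), y = u*sin(α) + v*cos(α)
g'_{ij} = (∂x^k/∂x'^i)(∂x^l/∂x'^j) g_{kl}; with g_{kl} = δ_{kl} this is Σ_k (∂x^k/∂x'^i)(∂x^k/∂x'^j).
Jacobian: ∂x/∂u = cos(α), ∂x/∂v = -sin(α), ∂y/∂u = sin(α), ∂y/∂v = cos(α)
g'_{uu} = (cos(α))(cos(α)) + (sin(α))(sin(α)) = 1
g'_{uv} = (cos(α))(-sin(α)) + (sin(α))(cos(α)) = 0
g'_{vv} = (-sin(α))(-sin(α)) + (cos(α))(cos(α)) = 1
g'_{ij} = diag(1, 1)
The Euclidean metric is invariant under rotations.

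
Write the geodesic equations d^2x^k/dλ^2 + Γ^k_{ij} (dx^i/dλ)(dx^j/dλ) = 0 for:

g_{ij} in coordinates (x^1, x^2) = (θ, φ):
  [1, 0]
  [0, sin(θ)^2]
Geodesic equation: d^2x^k/dλ^2 + Γ^k_{ij} (dx^i/dλ)(dx^j/dλ) = 0.
Non-zero Christoffel symbols:
Γ^θ_{φ φ} = -sin(2*θ)/2
Γ^φ_{θ φ} = 1/tan(θ)
Substituting (the symmetric pair Γ^k_{ij}, Γ^k_{ji} combines into a factor 2):
d^2θ/dλ^2 - (sin(2*θ)/2) (dφ/dλ)^2 = 0
d^2φ/dλ^2 + (2/tan(θ)) (dθ/dλ)(dφ/dλ) = 0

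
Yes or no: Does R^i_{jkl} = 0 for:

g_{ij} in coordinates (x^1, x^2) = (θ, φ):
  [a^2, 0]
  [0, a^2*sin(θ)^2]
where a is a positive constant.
Non-zero Christoffel symbols:
Γ^θ_{φ φ} = -sin(2*θ)/2
Γ^φ_{θ φ} = 1/tan(θ)
Ricci tensor: R_{θθ} = 1, R_{θφ} = 0, R_{φφ} = sin(θ)^2
The Ricci tensor is non-zero, so the Riemann tensor is non-zero: not flat.
No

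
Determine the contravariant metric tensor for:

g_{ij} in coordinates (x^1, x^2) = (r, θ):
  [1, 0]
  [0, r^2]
The metric is diagonal, so g^{ij} is diagonal with entries 1/g_{ii}: diag(1, 1/(r^2)).
g^{ij}:
  [1, 0]
  [0, 1/r^2]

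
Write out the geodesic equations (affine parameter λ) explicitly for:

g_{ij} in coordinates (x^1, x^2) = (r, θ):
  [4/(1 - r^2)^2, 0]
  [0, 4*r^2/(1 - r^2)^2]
Geodesic equation: d^2x^k/dλ^2 + Γ^k_{ij} (dx^i/dλ)(dx^j/dλ) = 0.
Non-zero Christoffel symbols:
Γ^r_{r r} = 2*r/(1 - r^2)
Γ^r_{θ θ} = (r^3 + r)/(r^2 - 1)
Γ^θ_{r θ} = (-r^2 - 1)/(r^3 - r)
Substituting (the symmetric pair Γ^k_{ij}, Γ^k_{ji} combines into a factor 2):
d^2r/dλ^2 + (2*r/(1 - r^2)) (dr/dλ)^2 + ((r^3 + r)/(r^2 - 1)) (dθ/dλ)^2 = 0
d^2θ/dλ^2 + ((-2*r^2 - 2)/(r^3 - r)) (dr/dλ)(dθ/dλ) = 0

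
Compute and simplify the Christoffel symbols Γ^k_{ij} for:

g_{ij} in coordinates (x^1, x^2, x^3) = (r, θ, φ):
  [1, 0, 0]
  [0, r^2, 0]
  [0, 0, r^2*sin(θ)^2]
Using Γ^k_{ij} = (1/2) g^{km} (∂_i g_{mj} + ∂_j g_{mi} - ∂_m g_{ij}); the metric is diagonal, so only the m = k term contributes.
Non-zero symbols (using the symmetry Γ^k_{ij} = Γ^k_{ji}):
Γ^r_{θ θ} = (1/2) g^{rr} (∂_θ g_{rθ} + ∂_θ g_{rθ} - ∂_r g_{θθ}) = (1/2)(1)((0) + (0) - (2*r)) = -r
Γ^r_{φ φ} = (1/2) g^{rr} (∂_φ g_{rφ} + ∂_φ g_{rφ} - ∂_r g_{φφ}) = (1/2)(1)((0) + (0) - (2*r*sin(θ)^2)) = -r*sin(θ)^2
Γ^θ_{r θ} = (1/2) g^{θθ} (∂_r g_{θθ} + ∂_θ g_{θr} - ∂_θ g_{rθ}) = (1/2)(1/r^2)((2*r) + (0) - (0)) = 1/r
Γ^θ_{φ φ} = (1/2) g^{θθ} (∂_φ g_{θφ} + ∂_φ g_{θφ} - ∂_θ g_{φφ}) = (1/2)(1/r^2)((0) + (0) - (r^2*sin(2*θ))) = -sin(2*θ)/2
Γ^φ_{r φ} = (1/2) g^{φφ} (∂_r g_{φφ} + ∂_φ g_{φr} - ∂_φ g_{rφ}) = (1/2)(1/(r^2*sin(θ)^2))((2*r*sin(θ)^2) + (0) - (0)) = 1/r
Γ^φ_{θ φ} = (1/2) g^{φφ} (∂_θ g_{φφ} + ∂_φ g_{φθ} - ∂_φ g_{θφ}) = (1/2)(1/(r^2*sin(θ)^2))((r^2*sin(2*θ)) + (0) - (0)) = 1/tan(θ)
All other Christoffel symbols are zero.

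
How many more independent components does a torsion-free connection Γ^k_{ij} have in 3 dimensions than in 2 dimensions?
Independent components in n dimensions: n × n(n+1)/2 = n^2(n+1)/2.
3D: 3 × 6 = 18
2D: 2 × 3 = 6
Difference = 18 - 6 = 12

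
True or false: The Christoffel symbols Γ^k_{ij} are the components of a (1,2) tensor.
Under a change of coordinates Γ picks up an inhomogeneous term ∂²x/∂x'∂x'; e.g. Γ = 0 in Cartesian coordinates but Γ^r_{θθ} = -r in polar coordinates on the same flat plane.
False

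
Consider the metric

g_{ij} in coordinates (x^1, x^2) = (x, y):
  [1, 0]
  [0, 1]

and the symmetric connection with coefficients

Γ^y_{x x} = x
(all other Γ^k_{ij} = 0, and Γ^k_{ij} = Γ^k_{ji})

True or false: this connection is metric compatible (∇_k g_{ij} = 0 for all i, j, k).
Using ∇_k g_{ij} = ∂_k g_{ij} - Γ^m_{ki} g_{mj} - Γ^m_{kj} g_{im}:
∇_x g_{xy} = (0) - (x) - (0) = -x ≠ 0
So the connection is not metric compatible (it is not the Levi-Civita connection).
False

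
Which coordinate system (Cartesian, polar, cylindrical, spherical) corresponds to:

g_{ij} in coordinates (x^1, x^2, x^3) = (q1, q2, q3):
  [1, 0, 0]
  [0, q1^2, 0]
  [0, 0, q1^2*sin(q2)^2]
The line element ds^2 = dq1^2 + q1^2 dq2^2 + q1^2 sin(q2)^2 dq3^2 is dr^2 + r^2 dθ^2 + r^2 sin(θ)^2 dφ^2 with q1 = r, q2 = θ, q3 = φ.
spherical coordinates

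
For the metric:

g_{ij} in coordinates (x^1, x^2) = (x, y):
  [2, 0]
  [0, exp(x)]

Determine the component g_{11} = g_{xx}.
With x^1 = x, x^2 = y, g_{11} = g_{xx} is the row-1, column-1 entry of the matrix.
g_{11} = 2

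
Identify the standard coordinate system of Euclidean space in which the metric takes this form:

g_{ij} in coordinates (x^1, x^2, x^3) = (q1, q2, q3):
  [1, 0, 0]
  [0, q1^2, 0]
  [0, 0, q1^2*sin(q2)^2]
The line element ds^2 = dq1^2 + q1^2 dq2^2 + q1^2 sin(q2)^2 dq3^2 is dr^2 + r^2 dθ^2 + r^2 sin(θ)^2 dφ^2 with q1 = r, q2 = θ, q3 = φ.
spherical coordinates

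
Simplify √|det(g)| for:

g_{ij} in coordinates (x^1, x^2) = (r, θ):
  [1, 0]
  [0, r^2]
det(g) = r^2
√|det(g)| = r
Volume element: dV = r dr dθ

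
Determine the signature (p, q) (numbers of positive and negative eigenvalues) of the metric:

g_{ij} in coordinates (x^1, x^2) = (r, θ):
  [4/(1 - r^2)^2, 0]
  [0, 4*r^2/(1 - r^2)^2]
The metric is diagonal, so its eigenvalues are the diagonal entries: 4/(1 - r^2)^2, 4*r^2/(1 - r^2)^2 (at a generic point, where coordinate-dependent entries are positive).
2 positive, 0 negative.
(2, 0) - Riemannian (positive definite)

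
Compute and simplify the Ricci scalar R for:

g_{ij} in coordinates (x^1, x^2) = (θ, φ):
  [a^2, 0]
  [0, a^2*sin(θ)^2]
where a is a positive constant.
Non-zero Christoffel symbols (Γ^k_{ij} = Γ^k_{ji}):
Γ^θ_{φ φ} = -sin(2*θ)/2
Γ^φ_{θ φ} = 1/tan(θ)
Ricci tensor (R_{ij} = R^k_{ikj}): R_{θθ} = 1, R_{θφ} = 0, R_{φφ} = sin(θ)^2
Inverse metric: g^{θθ} = 1/a^2, g^{φφ} = 1/(a^2*sin(θ)^2)
R = g^{ij} R_{ij} = (1/a^2)(1) + (1/(a^2*sin(θ)^2))(sin(θ)^2) = 2/a^2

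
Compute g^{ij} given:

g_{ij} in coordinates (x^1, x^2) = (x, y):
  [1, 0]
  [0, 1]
The metric is diagonal, so g^{ij} is diagonal with entries 1/g_{ii}: diag(1, 1).
g^{ij}:
  [1, 0]
  [0, 1]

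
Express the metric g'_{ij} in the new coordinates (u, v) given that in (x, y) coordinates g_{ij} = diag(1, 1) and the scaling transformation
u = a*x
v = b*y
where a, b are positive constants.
Invert the transformation: x = u/a, y = v/b
g'_{ij} = (∂x^k/∂x'^i)(∂x^l/∂x'^j) g_{kl}; with g_{kl} = δ_{kl} this is Σ_k (∂x^k/∂x'^i)(∂x^k/∂x'^j).
Jacobian: ∂x/∂u = 1/a, ∂x/∂v = 0, ∂y/∂u = 0, ∂y/∂v = 1/b
g'_{uu} = (1/a)(1/a) + (0)(0) = 1/a^2
g'_{uv} = (1/a)(0) + (0)(1/b) = 0
g'_{vv} = (0)(0) + (1/b)(1/b) = 1/b^2
g'_{ij} = diag(1/a^2, 1/b^2)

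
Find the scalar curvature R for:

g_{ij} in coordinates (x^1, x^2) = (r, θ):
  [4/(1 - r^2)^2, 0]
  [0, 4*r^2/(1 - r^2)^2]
Non-zero Christoffel symbols (Γ^k_{ij} = Γ^k_{ji}):
Γ^r_{r r} = 2*r/(1 - r^2)
Γ^r_{θ θ} = (r^3 + r)/(r^2 - 1)
Γ^θ_{r θ} = (-r^2 - 1)/(r^3 - r)
Ricci tensor (R_{ij} = R^k_{ikj}): R_{rr} = -4/(r^2 - 1)^2, R_{rθ} = 0, R_{θθ} = -4*r^2/(r^2 - 1)^2
Inverse metric: g^{rr} = (1 - r^2)^2/4, g^{θθ} = (1 - r^2)^2/(4*r^2)
R = g^{ij} R_{ij} = ((1 - r^2)^2/4)(-4/(r^2 - 1)^2) + ((1 - r^2)^2/(4*r^2))(-4*r^2/(r^2 - 1)^2) = -2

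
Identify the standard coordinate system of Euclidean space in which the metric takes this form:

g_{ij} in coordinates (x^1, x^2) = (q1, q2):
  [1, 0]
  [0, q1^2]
The line element ds^2 = dq1^2 + q1^2 dq2^2 is dr^2 + r^2 dθ^2 with q1 = r, q2 = θ.
polar coordinates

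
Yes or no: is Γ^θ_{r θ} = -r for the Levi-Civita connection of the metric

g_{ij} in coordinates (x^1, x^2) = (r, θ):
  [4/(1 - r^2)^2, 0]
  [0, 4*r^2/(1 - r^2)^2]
Γ^θ_{r θ} = (1/2) g^{θθ} (∂_r g_{θθ} + ∂_θ g_{θr} - ∂_θ g_{rθ}) = (1/2)((1 - r^2)^2/(4*r^2))((-8*(r^3 + r)/(r^2 - 1)^3) + (0) - (0)) = (-r^2 - 1)/(r^3 - r)
This differs from the proposed value -r.
No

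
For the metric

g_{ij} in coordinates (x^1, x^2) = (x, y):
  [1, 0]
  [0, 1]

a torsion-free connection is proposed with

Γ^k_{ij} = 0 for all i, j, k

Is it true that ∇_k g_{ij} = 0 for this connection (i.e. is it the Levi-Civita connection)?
Using ∇_k g_{ij} = ∂_k g_{ij} - Γ^m_{ki} g_{mj} - Γ^m_{kj} g_{im}:
e.g. ∇_x g_{xx} = (0) - (0) - (0) = 0
Every component ∇_k g_{ij} vanishes: the connection is metric compatible.
Yes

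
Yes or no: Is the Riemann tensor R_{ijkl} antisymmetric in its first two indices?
R_{ijkl} = -R_{jikl} (follows from metric compatibility).
Yes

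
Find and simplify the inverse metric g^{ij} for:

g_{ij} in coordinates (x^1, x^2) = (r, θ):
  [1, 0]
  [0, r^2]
The metric is diagonal, so g^{ij} is diagonal with entries 1/g_{ii}: diag(1, 1/(r^2)).
g^{ij}:
  [1, 0]
  [0, 1/r^2]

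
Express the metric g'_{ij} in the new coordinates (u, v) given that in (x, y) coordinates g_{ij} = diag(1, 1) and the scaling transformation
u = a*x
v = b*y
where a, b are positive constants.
Invert the transformation: x = u/a, y = v/b
g'_{ij} = (∂x^k/∂x'^i)(∂x^l/∂x'^j) g_{kl}; with g_{kl} = δ_{kl} this is Σ_k (∂x^k/∂x'^i)(∂x^k/∂x'^j).
Jacobian: ∂x/∂u = 1/a, ∂x/∂v = 0, ∂y/∂u = 0, ∂y/∂v = 1/b
g'_{uu} = (1/a)(1/a) + (0)(0) = 1/a^2
g'_{uv} = (1/a)(0) + (0)(1/b) = 0
g'_{vv} = (0)(0) + (1/b)(1/b) = 1/b^2
g'_{ij} = diag(1/a^2, 1/b^2)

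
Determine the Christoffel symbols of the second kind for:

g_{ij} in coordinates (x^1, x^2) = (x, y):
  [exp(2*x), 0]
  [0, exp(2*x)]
Using Γ^k_{ij} = (1/2) g^{km} (∂_i g_{mj} + ∂_j g_{mi} - ∂_m g_{ij}); the metric is diagonal, so only the m = k term contributes.
Non-zero symbols (using the symmetry Γ^k_{ij} = Γ^k_{ji}):
Γ^x_{x x} = (1/2) g^{xx} (∂_x g_{xx} + ∂_x g_{xx} - ∂_x g_{xx}) = (1/2)(exp(-2*x))((2*exp(2*x)) + (2*exp(2*x)) - (2*exp(2*x))) = 1
Γ^x_{y y} = (1/2) g^{xx} (∂_y g_{xy} + ∂_y g_{xy} - ∂_x g_{yy}) = (1/2)(exp(-2*x))((0) + (0) - (2*exp(2*x))) = -1
Γ^y_{x y} = (1/2) g^{yy} (∂_x g_{yy} + ∂_y g_{yx} - ∂_y g_{xy}) = (1/2)(exp(-2*x))((2*exp(2*x)) + (0) - (0)) = 1
All other Christoffel symbols are zero.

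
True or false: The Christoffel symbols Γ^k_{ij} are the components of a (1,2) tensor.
Under a change of coordinates Γ picks up an inhomogeneous term ∂²x/∂x'∂x'; e.g. Γ = 0 in Cartesian coordinates but Γ^r_{θθ} = -r in polar coordinates on the same flat plane.
False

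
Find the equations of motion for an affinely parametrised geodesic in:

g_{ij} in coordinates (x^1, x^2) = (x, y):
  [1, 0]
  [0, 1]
Geodesic equation: d^2x^k/dλ^2 + Γ^k_{ij} (dx^i/dλ)(dx^j/dλ) = 0.
All Christoffel symbols vanish, so the geodesics are straight lines:
d^2x/dλ^2 = 0
d^2y/dλ^2 = 0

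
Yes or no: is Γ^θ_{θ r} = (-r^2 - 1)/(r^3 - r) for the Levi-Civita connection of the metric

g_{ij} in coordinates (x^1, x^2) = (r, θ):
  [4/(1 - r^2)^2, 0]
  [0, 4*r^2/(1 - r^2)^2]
Γ^θ_{θ r} = (1/2) g^{θθ} (∂_θ g_{θr} + ∂_r g_{θθ} - ∂_θ g_{θr}) = (1/2)((1 - r^2)^2/(4*r^2))((0) + (-8*(r^3 + r)/(r^2 - 1)^3) - (0)) = (-r^2 - 1)/(r^3 - r)
This equals the proposed value (-r^2 - 1)/(r^3 - r).
Yes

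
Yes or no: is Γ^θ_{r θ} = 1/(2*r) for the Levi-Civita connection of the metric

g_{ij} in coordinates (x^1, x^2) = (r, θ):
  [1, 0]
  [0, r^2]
Γ^θ_{r θ} = (1/2) g^{θθ} (∂_r g_{θθ} + ∂_θ g_{θr} - ∂_θ g_{rθ}) = (1/2)(1/r^2)((2*r) + (0) - (0)) = 1/r
This differs from the proposed value 1/(2*r).
No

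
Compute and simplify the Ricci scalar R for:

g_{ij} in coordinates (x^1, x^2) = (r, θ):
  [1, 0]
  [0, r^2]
Non-zero Christoffel symbols (Γ^k_{ij} = Γ^k_{ji}):
Γ^r_{θ θ} = -r
Γ^θ_{r θ} = 1/r
Ricci tensor (R_{ij} = R^k_{ikj}): R_{rr} = 0, R_{rθ} = 0, R_{θθ} = 0
Inverse metric: g^{rr} = 1, g^{θθ} = 1/r^2
R = g^{ij} R_{ij} = (1)(0) + (1/r^2)(0) = 0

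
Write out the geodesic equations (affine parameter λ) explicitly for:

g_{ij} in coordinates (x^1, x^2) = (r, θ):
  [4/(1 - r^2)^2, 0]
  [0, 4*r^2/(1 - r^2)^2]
Geodesic equation: d^2x^k/dλ^2 + Γ^k_{ij} (dx^i/dλ)(dx^j/dλ) = 0.
Non-zero Christoffel symbols:
Γ^r_{r r} = 2*r/(1 - r^2)
Γ^r_{θ θ} = (r^3 + r)/(r^2 - 1)
Γ^θ_{r θ} = (-r^2 - 1)/(r^3 - r)
Substituting (the symmetric pair Γ^k_{ij}, Γ^k_{ji} combines into a factor 2):
d^2r/dλ^2 + (2*r/(1 - r^2)) (dr/dλ)^2 + ((r^3 + r)/(r^2 - 1)) (dθ/dλ)^2 = 0
d^2θ/dλ^2 + ((-2*r^2 - 2)/(r^3 - r)) (dr/dλ)(dθ/dλ) = 0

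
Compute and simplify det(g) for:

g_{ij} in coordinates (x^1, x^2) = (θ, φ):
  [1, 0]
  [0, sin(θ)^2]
For a 2×2 metric: det(g) = g_{11}·g_{22} - g_{12}·g_{21}
= (1)·(sin(θ)^2) - (0)·(0)
= sin(θ)^2 - 0
det(g) = sin(θ)^2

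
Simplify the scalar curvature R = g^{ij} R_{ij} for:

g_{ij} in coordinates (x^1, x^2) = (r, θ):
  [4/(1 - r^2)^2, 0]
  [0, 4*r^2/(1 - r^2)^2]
Non-zero Christoffel symbols (Γ^k_{ij} = Γ^k_{ji}):
Γ^r_{r r} = 2*r/(1 - r^2)
Γ^r_{θ θ} = (r^3 + r)/(r^2 - 1)
Γ^θ_{r θ} = (-r^2 - 1)/(r^3 - r)
Ricci tensor (R_{ij} = R^k_{ikj}): R_{rr} = -4/(r^2 - 1)^2, R_{rθ} = 0, R_{θθ} = -4*r^2/(r^2 - 1)^2
Inverse metric: g^{rr} = (1 - r^2)^2/4, g^{θθ} = (1 - r^2)^2/(4*r^2)
R = g^{ij} R_{ij} = ((1 - r^2)^2/4)(-4/(r^2 - 1)^2) + ((1 - r^2)^2/(4*r^2))(-4*r^2/(r^2 - 1)^2) = -2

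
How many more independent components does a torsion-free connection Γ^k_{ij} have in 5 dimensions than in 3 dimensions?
Independent components in n dimensions: n × n(n+1)/2 = n^2(n+1)/2.
5D: 5 × 15 = 75
3D: 3 × 6 = 18
Difference = 75 - 18 = 57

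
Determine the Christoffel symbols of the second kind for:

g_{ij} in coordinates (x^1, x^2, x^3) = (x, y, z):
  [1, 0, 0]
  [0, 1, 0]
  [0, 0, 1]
Using Γ^k_{ij} = (1/2) g^{km} (∂_i g_{mj} + ∂_j g_{mi} - ∂_m g_{ij}); the metric is diagonal, so only the m = k term contributes.
Every metric component is constant, so all ∂_m g_{ij} = 0 and every Christoffel symbol vanishes.
All Christoffel symbols are zero.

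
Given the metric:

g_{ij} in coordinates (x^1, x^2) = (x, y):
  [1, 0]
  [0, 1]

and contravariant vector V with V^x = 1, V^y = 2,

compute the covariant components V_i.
V_i = g_{ij} V^j:
V_x = (1)(1) + (0)(2) = 1
V_y = (0)(1) + (1)(2) = 2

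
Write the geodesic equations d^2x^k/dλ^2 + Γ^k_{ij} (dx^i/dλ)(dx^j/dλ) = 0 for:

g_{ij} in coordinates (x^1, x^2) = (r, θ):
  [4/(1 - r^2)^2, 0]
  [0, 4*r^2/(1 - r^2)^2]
Geodesic equation: d^2x^k/dλ^2 + Γ^k_{ij} (dx^i/dλ)(dx^j/dλ) = 0.
Non-zero Christoffel symbols:
Γ^r_{r r} = 2*r/(1 - r^2)
Γ^r_{θ θ} = (r^3 + r)/(r^2 - 1)
Γ^θ_{r θ} = (-r^2 - 1)/(r^3 - r)
Substituting (the symmetric pair Γ^k_{ij}, Γ^k_{ji} combines into a factor 2):
d^2r/dλ^2 + (2*r/(1 - r^2)) (dr/dλ)^2 + ((r^3 + r)/(r^2 - 1)) (dθ/dλ)^2 = 0
d^2θ/dλ^2 + ((-2*r^2 - 2)/(r^3 - r)) (dr/dλ)(dθ/dλ) = 0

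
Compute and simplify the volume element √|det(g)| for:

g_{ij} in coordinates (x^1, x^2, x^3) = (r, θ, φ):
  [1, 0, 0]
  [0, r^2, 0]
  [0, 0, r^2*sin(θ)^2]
det(g) = r^4*sin(θ)^2
√|det(g)| = r^2*sin(θ) (taking 0 < θ < π so that |sin(θ)| = sin(θ))
Volume element: dV = r^2*sin(θ) dr dθ dφ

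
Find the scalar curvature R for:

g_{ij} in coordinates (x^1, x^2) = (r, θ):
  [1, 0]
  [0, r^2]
Non-zero Christoffel symbols (Γ^k_{ij} = Γ^k_{ji}):
Γ^r_{θ θ} = -r
Γ^θ_{r θ} = 1/r
Ricci tensor (R_{ij} = R^k_{ikj}): R_{rr} = 0, R_{rθ} = 0, R_{θθ} = 0
Inverse metric: g^{rr} = 1, g^{θθ} = 1/r^2
R = g^{ij} R_{ij} = (1)(0) + (1/r^2)(0) = 0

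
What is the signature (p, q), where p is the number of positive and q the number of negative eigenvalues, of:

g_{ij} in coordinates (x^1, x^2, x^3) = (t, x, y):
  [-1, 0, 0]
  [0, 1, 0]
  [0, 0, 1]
The metric is diagonal, so its eigenvalues are the diagonal entries: -1, 1, 1 (at a generic point, where coordinate-dependent entries are positive).
2 positive, 1 negative.
(2, 1) - Lorentzian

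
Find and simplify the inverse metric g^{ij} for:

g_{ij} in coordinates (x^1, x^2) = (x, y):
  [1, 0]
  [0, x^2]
The metric is diagonal, so g^{ij} is diagonal with entries 1/g_{ii}: diag(1, 1/(x^2)).
g^{ij}:
  [1, 0]
  [0, 1/x^2]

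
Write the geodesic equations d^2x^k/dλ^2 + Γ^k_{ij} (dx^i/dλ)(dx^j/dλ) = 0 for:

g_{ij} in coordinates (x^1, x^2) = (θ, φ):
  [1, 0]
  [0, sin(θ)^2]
Geodesic equation: d^2x^k/dλ^2 + Γ^k_{ij} (dx^i/dλ)(dx^j/dλ) = 0.
Non-zero Christoffel symbols:
Γ^θ_{φ φ} = -sin(2*θ)/2
Γ^φ_{θ φ} = 1/tan(θ)
Substituting (the symmetric pair Γ^k_{ij}, Γ^k_{ji} combines into a factor 2):
d^2θ/dλ^2 - (sin(2*θ)/2) (dφ/dλ)^2 = 0
d^2φ/dλ^2 + (2/tan(θ)) (dθ/dλ)(dφ/dλ) = 0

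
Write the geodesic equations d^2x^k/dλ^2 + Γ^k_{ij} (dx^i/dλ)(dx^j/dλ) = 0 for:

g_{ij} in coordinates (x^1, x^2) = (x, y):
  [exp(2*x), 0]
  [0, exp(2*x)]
Geodesic equation: d^2x^k/dλ^2 + Γ^k_{ij} (dx^i/dλ)(dx^j/dλ) = 0.
Non-zero Christoffel symbols:
Γ^x_{x x} = 1
Γ^x_{y y} = -1
Γ^y_{x y} = 1
Substituting (the symmetric pair Γ^k_{ij}, Γ^k_{ji} combines into a factor 2):
d^2x/dλ^2 + (dx/dλ)^2 - (dy/dλ)^2 = 0
d^2y/dλ^2 + 2 (dx/dλ)(dy/dλ) = 0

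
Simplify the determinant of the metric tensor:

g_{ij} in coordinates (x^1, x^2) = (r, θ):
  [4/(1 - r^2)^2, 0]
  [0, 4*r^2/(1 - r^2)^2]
For a 2×2 metric: det(g) = g_{11}·g_{22} - g_{12}·g_{21}
= (4/(1 - r^2)^2)·(4*r^2/(1 - r^2)^2) - (0)·(0)
= 16*r^2/(1 - r^2)^4 - 0
det(g) = 16*r^2/(1 - r^2)^4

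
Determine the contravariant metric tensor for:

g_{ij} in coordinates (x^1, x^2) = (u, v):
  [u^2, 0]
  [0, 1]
The metric is diagonal, so g^{ij} is diagonal with entries 1/g_{ii}: diag(1/(u^2), 1).
g^{ij}:
  [1/u^2, 0]
  [0, 1]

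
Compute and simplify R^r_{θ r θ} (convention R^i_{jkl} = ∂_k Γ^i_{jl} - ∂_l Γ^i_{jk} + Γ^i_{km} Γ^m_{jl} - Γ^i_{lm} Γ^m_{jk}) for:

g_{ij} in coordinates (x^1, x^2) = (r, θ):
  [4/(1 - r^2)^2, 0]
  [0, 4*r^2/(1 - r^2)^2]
Non-zero Christoffel symbols (Γ^k_{ij} = Γ^k_{ji}):
Γ^r_{r r} = 2*r/(1 - r^2)
Γ^r_{θ θ} = (r^3 + r)/(r^2 - 1)
Γ^θ_{r θ} = (-r^2 - 1)/(r^3 - r)
R^r_{θ r θ} = ∂_r Γ^r_{θ θ} - ∂_θ Γ^r_{θ r} + Γ^r_{r m} Γ^m_{θ θ} - Γ^r_{θ m} Γ^m_{θ r}
  = ((r^4 - 4*r^2 - 1)/(r^2 - 1)^2) - (0) + (-2*r^2*(r^2 + 1)/(r^2 - 1)^2) - (-(r^2 + 1)^2/(r^2 - 1)^2) = -4*r^2/(r^2 - 1)^2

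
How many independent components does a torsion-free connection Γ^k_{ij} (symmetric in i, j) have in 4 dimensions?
Γ^k_{ij} has n choices for the upper index and n(n+1)/2 independent symmetric lower index pairs.
Total = 4 × 4×5/2 = 4 × 10 = 40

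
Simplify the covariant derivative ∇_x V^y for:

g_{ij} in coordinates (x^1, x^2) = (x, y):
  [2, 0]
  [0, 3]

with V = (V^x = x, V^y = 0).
All Christoffel symbols are zero.
∇_x V^y = ∂_x V^y + Γ^y_{x j} V^j
  = (0) + (0)(x) + (0)(0)
  = 0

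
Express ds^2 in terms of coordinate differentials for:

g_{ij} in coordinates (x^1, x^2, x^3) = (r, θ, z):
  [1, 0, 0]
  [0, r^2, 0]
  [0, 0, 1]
ds^2 = g_{ij} dx^i dx^j; only the non-zero components contribute.
ds^2 = dr^2 + r^2 dθ^2 + dz^2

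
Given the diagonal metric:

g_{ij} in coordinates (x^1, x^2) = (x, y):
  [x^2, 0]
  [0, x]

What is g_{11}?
With x^1 = x, x^2 = y, g_{11} = g_{xx} is the row-1, column-1 entry of the matrix.
g_{11} = x^2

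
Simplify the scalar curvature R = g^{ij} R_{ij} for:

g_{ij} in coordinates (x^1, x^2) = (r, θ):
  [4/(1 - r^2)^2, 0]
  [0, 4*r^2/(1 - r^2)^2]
Non-zero Christoffel symbols (Γ^k_{ij} = Γ^k_{ji}):
Γ^r_{r r} = 2*r/(1 - r^2)
Γ^r_{θ θ} = (r^3 + r)/(r^2 - 1)
Γ^θ_{r θ} = (-r^2 - 1)/(r^3 - r)
Ricci tensor (R_{ij} = R^k_{ikj}): R_{rr} = -4/(r^2 - 1)^2, R_{rθ} = 0, R_{θθ} = -4*r^2/(r^2 - 1)^2
Inverse metric: g^{rr} = (1 - r^2)^2/4, g^{θθ} = (1 - r^2)^2/(4*r^2)
R = g^{ij} R_{ij} = ((1 - r^2)^2/4)(-4/(r^2 - 1)^2) + ((1 - r^2)^2/(4*r^2))(-4*r^2/(r^2 - 1)^2) = -2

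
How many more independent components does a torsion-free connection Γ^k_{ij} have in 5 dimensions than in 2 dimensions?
Independent components in n dimensions: n × n(n+1)/2 = n^2(n+1)/2.
5D: 5 × 15 = 75
2D: 2 × 3 = 6
Difference = 75 - 6 = 69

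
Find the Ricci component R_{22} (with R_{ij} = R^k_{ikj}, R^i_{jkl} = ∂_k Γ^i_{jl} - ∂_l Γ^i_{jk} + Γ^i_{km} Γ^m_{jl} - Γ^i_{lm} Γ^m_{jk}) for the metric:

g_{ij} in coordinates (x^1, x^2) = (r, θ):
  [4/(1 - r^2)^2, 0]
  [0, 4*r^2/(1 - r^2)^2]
Non-zero Christoffel symbols (Γ^k_{ij} = Γ^k_{ji}):
Γ^r_{r r} = 2*r/(1 - r^2)
Γ^r_{θ θ} = (r^3 + r)/(r^2 - 1)
Γ^θ_{r θ} = (-r^2 - 1)/(r^3 - r)
R^r_{θ r θ} = ∂_r Γ^r_{θ θ} - ∂_θ Γ^r_{θ r} + Γ^r_{r m} Γ^m_{θ θ} - Γ^r_{θ m} Γ^m_{θ r}
  = ((r^4 - 4*r^2 - 1)/(r^2 - 1)^2) - (0) + (-2*r^2*(r^2 + 1)/(r^2 - 1)^2) - (-(r^2 + 1)^2/(r^2 - 1)^2) = -4*r^2/(r^2 - 1)^2
R^θ_{θ θ θ} = 0 (a repeated index in an antisymmetric pair)
R_{θθ} = R^r_{θ r θ} + R^θ_{θ θ θ} = (-4*r^2/(r^2 - 1)^2) + (0) = -4*r^2/(r^2 - 1)^2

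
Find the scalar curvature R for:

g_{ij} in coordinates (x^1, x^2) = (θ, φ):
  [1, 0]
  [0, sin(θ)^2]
Non-zero Christoffel symbols (Γ^k_{ij} = Γ^k_{ji}):
Γ^θ_{φ φ} = -sin(2*θ)/2
Γ^φ_{θ φ} = 1/tan(θ)
Ricci tensor (R_{ij} = R^k_{ikj}): R_{θθ} = 1, R_{θφ} = 0, R_{φφ} = sin(θ)^2
Inverse metric: g^{θθ} = 1, g^{φφ} = 1/sin(θ)^2
R = g^{ij} R_{ij} = (1)(1) + (1/sin(θ)^2)(sin(θ)^2) = 2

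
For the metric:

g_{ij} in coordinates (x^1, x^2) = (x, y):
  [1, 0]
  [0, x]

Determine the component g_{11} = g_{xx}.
With x^1 = x, x^2 = y, g_{11} = g_{xx} is the row-1, column-1 entry of the matrix.
g_{11} = 1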